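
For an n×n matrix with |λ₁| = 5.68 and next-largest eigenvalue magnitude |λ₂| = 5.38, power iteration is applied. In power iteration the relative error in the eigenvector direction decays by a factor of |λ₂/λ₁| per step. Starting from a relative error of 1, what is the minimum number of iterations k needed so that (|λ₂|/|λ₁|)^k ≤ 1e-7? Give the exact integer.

298

|λ₂/λ₁| = 5.38/5.68 = 0.94718
Need k ≥ ln(1e-7) / ln(0.94718) = -16.1181 / -0.0543 ≈ 297.037
Smallest integer k satisfying the bound: 298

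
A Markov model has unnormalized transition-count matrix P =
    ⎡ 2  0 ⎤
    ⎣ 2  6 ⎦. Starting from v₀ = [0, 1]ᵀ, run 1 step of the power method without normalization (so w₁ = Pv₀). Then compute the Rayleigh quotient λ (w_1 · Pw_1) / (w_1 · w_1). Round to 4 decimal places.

w1 = Pv₀ = (2·0 + 0·1; 2·0 + 6·1) = (0, 6)
Pw1 = (0, 36)
w1·Pw1 = 0·0 + 6·36 = 216; w1·w1 = 0·0 + 6·6 = 36
λ ≈ 216/36 = 6.0000

λ ≈ 6.0000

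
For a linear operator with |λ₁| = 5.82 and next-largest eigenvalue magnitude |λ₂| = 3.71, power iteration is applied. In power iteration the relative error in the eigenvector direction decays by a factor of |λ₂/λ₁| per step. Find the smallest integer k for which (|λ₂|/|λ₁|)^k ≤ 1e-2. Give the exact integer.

11

|λ₂/λ₁| = 3.71/5.82 = 0.63746
Need k ≥ ln(1e-2) / ln(0.63746) = -4.6052 / -0.4503 ≈ 10.228
Smallest integer k satisfying the bound: 11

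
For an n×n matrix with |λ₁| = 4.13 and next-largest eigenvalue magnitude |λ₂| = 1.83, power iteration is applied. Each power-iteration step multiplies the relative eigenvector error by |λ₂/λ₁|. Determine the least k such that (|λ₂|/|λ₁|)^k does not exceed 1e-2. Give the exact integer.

|λ₂/λ₁| = 1.83/4.13 = 0.44310
Need k ≥ ln(1e-2) / ln(0.44310) = -4.6052 / -0.8140 ≈ 5.658
Smallest integer k satisfying the bound: 6

6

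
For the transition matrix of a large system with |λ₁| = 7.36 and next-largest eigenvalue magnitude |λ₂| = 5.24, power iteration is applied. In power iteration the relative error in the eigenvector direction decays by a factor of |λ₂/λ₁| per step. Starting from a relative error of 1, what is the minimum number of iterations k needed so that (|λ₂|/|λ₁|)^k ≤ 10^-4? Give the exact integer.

28

|λ₂/λ₁| = 5.24/7.36 = 0.71196
Need k ≥ ln(10^-4) / ln(0.71196) = -9.2103 / -0.3397 ≈ 27.110
Smallest integer k satisfying the bound: 28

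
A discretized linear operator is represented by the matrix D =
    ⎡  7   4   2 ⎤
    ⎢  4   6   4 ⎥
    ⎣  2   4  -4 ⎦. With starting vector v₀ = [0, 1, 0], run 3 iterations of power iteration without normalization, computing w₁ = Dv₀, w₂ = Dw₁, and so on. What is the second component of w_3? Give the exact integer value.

w1 = Dv₀ = (4, 6, 4)
w2 = Dw1 = (60, 68, 16)
w3 = Dw2 = (724, 712, 328)
The requested component of w3 is 712.

712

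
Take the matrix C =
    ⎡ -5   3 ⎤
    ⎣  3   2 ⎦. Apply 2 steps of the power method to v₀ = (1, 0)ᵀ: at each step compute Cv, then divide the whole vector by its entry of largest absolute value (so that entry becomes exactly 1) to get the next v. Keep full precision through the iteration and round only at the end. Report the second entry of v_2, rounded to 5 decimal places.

Cv0 = (-5.000000, 3.000000); divide by -5.000000 → v1 = (1.000000, -0.600000)
Cv1 = (-6.800000, 1.800000); divide by -6.800000 → v2 = (1.000000, -0.264706)
Requested entry of v2: -9/34 = -0.26471

-0.26471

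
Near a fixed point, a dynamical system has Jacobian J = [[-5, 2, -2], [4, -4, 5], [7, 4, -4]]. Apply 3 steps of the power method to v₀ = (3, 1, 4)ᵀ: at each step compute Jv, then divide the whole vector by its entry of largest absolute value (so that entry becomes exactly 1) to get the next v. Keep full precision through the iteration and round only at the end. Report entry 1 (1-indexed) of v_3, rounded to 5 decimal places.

Jv0 = (-21.000000, 28.000000, 9.000000); divide by 28.000000 → v1 = (-0.750000, 1.000000, 0.321429)
Jv1 = (5.107143, -5.392857, -2.535714); divide by -5.392857 → v2 = (-0.947020, 1.000000, 0.470199)
Jv2 = (5.794702, -5.437086, -4.509934); divide by 5.794702 → v3 = (1.000000, -0.938286, -0.778286)
Requested entry of v3: -875/-875 = 1.00000

1.00000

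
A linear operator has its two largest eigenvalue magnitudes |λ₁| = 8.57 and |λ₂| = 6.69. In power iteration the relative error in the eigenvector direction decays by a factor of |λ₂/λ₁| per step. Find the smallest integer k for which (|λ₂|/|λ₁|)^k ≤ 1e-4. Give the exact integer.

38

|λ₂/λ₁| = 6.69/8.57 = 0.78063
Need k ≥ ln(1e-4) / ln(0.78063) = -9.2103 / -0.2477 ≈ 37.190
Smallest integer k satisfying the bound: 38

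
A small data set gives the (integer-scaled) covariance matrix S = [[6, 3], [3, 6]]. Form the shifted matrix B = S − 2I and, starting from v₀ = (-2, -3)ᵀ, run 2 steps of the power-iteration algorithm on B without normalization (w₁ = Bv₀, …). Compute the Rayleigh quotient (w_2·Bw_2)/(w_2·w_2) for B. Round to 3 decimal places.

B = S − 2I has rows (4, 3); (3, 4)
w1 = Bv₀ = (4·(-2) + 3·(-3); 3·(-2) + 4·(-3)) = (-17, -18)
w2 = Bw1 = (4·(-17) + 3·(-18); 3·(-17) + 4·(-18)) = (-122, -123)
Bw2 = (-857, -858)
w2·Bw2 = 210088; w2·w2 = 30013; μ ≈ 210088/30013 = 7.000

7.000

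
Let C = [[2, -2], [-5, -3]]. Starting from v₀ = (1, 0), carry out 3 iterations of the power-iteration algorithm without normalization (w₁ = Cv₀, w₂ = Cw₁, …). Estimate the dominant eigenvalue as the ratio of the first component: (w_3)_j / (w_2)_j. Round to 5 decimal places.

w1 = Cv₀ = (2, -5)
w2 = Cw1 = (14, 5)
w3 = Cw2 = (18, -85)
Ratio at component: 18 / 14 = 1.28571

1.28571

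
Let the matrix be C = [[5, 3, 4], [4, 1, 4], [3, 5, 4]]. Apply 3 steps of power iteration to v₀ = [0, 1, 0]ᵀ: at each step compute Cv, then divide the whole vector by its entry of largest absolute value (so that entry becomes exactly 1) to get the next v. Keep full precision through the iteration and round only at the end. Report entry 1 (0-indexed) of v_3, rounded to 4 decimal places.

Cv0 = (3.00000, 1.00000, 5.00000); divide by 5.00000 → v1 = (0.60000, 0.20000, 1.00000)
Cv1 = (7.60000, 6.60000, 6.80000); divide by 7.60000 → v2 = (1.00000, 0.86842, 0.89474)
Cv2 = (11.18421, 8.44737, 10.92105); divide by 11.18421 → v3 = (1.00000, 0.75529, 0.97647)
Requested entry of v3: 321/425 = 0.7553

0.7553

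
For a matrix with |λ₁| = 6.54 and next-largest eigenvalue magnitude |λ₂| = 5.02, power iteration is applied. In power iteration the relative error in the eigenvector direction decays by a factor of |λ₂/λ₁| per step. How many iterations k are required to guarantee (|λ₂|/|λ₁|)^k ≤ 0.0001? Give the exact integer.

35

|λ₂/λ₁| = 5.02/6.54 = 0.76758
Need k ≥ ln(0.0001) / ln(0.76758) = -9.2103 / -0.2645 ≈ 34.821
Smallest integer k satisfying the bound: 35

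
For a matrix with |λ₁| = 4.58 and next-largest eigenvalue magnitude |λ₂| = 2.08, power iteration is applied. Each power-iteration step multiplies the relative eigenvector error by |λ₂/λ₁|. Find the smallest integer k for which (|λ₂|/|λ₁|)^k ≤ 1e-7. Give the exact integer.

|λ₂/λ₁| = 2.08/4.58 = 0.45415
Need k ≥ ln(1e-7) / ln(0.45415) = -16.1181 / -0.7893 ≈ 20.420
Smallest integer k satisfying the bound: 21

21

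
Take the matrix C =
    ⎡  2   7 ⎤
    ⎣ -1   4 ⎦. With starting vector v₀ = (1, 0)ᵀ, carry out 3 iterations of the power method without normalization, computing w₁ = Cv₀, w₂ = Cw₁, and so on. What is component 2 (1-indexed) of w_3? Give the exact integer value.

-21

w1 = Cv₀ = (2, -1)
w2 = Cw1 = (-3, -6)
w3 = Cw2 = (-48, -21)
The requested component of w3 is -21.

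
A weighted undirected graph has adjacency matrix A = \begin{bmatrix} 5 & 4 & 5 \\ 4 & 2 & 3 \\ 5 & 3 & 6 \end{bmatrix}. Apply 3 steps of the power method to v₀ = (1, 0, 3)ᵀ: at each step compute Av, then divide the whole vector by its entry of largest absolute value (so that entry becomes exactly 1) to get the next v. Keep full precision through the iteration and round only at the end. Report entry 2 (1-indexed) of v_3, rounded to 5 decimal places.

Av0 = (20.000000, 13.000000, 23.000000); divide by 23.000000 → v1 = (0.869565, 0.565217, 1.000000)
Av1 = (11.608696, 7.608696, 12.043478); divide by 12.043478 → v2 = (0.963899, 0.631769, 1.000000)
Av2 = (12.346570, 8.119134, 12.714801); divide by 12.714801 → v3 = (0.971039, 0.638558, 1.000000)
Requested entry of v3: 2249/3522 = 0.63856

0.63856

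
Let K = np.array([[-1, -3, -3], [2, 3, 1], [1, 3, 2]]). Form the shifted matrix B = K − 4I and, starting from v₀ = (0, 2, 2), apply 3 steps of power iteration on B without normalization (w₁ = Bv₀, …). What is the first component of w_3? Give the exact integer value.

B = K − 4I has rows (-5, -3, -3); (2, -1, 1); (1, 3, -2)
w1 = Bv₀ = (-12, 0, 2)
w2 = Bw1 = (54, -22, -16)
w3 = Bw2 = (-156, 114, 20)
Requested component of w3: -156

-156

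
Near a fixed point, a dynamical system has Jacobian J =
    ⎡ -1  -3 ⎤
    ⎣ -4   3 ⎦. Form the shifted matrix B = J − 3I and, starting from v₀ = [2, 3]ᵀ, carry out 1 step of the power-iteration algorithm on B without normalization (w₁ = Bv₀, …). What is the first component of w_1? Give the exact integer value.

-17

B = J − 3I has rows (-4, -3); (-4, 0)
w1 = Bv₀ = (-17, -8)
Requested component of w1: -17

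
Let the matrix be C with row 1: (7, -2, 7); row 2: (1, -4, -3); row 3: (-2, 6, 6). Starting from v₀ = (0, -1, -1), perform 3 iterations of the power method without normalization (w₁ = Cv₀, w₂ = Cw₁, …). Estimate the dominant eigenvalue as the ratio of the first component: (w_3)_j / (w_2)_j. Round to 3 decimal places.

w1 = Cv₀ = (7·0 + (-2)·(-1) + 7·(-1); 1·0 + (-4)·(-1) + (-3)·(-1); (-2)·0 + 6·(-1) + 6·(-1)) = (-5, 7, -12)
w2 = Cw1 = (7·(-5) + (-2)·7 + 7·(-12); 1·(-5) + (-4)·7 + (-3)·(-12); (-2)·(-5) + 6·7 + 6·(-12)) = (-133, 3, -20)
w3 = Cw2 = (-1077, -85, 164)
Ratio at component: -1077 / -133 = 8.098

λ ≈ 8.098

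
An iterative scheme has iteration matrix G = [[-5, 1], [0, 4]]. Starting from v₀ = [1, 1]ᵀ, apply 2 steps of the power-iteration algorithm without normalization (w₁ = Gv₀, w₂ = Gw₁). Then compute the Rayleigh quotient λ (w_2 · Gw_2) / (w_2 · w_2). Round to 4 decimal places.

λ ≈ -1.7692

w1 = Gv₀ = ((-5)·1 + 1·1; 0·1 + 4·1) = (-4, 4)
w2 = Gw1 = ((-5)·(-4) + 1·4; 0·(-4) + 4·4) = (24, 16)
Gw2 = (-104, 64)
w2·Gw2 = 24·(-104) + 16·64 = -1472; w2·w2 = 24·24 + 16·16 = 832
λ ≈ -1472/832 = -1.7692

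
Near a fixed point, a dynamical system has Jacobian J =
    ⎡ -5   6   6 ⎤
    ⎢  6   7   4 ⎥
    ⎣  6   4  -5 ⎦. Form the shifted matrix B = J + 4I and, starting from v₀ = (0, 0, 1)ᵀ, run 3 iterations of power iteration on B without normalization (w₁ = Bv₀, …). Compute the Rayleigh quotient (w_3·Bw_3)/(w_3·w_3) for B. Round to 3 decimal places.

15.058

B = J + 4I has rows (-1, 6, 6); (6, 11, 4); (6, 4, -1)
w1 = Bv₀ = ((-1)·0 + 6·0 + 6·1; 6·0 + 11·0 + 4·1; 6·0 + 4·0 + (-1)·1) = (6, 4, -1)
w2 = Bw1 = ((-1)·6 + 6·4 + 6·(-1); 6·6 + 11·4 + 4·(-1); 6·6 + 4·4 + (-1)·(-1)) = (12, 76, 53)
w3 = Bw2 = (762, 1120, 323)
Bw3 = (7896, 18184, 8729)
w3·Bw3 = 29202299; w3·w3 = 1939373; μ ≈ 29202299/1939373 = 15.058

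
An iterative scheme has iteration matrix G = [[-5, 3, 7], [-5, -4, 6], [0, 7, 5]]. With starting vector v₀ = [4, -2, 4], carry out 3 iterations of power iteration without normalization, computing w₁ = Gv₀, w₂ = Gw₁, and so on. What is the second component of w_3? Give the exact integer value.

432

w1 = Gv₀ = (2, 12, 6)
w2 = Gw1 = (68, -22, 114)
w3 = Gw2 = (392, 432, 416)
The requested component of w3 is 432.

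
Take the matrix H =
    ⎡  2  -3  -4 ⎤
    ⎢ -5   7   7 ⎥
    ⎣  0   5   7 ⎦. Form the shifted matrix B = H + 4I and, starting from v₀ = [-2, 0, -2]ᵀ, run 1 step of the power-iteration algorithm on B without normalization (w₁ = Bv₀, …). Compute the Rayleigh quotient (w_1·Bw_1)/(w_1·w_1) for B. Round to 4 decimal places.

11.9612

B = H + 4I has rows (6, -3, -4); (-5, 11, 7); (0, 5, 11)
w1 = Bv₀ = (-4, -4, -22)
Bw1 = (76, -178, -262)
w1·Bw1 = 6172; w1·w1 = 516; μ ≈ 6172/516 = 11.9612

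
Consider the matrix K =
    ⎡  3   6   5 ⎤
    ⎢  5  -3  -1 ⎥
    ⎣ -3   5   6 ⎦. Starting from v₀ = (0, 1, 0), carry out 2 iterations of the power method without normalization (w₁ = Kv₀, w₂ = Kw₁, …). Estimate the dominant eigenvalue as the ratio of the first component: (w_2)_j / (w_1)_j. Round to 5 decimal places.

w1 = Kv₀ = (6, -3, 5)
w2 = Kw1 = (25, 34, -3)
Ratio at component: 25 / 6 = 4.16667

4.16667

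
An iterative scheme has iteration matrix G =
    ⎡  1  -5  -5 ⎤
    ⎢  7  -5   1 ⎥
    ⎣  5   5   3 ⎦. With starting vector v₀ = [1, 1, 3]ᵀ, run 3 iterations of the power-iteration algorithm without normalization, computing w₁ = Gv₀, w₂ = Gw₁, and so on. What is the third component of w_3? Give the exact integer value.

w1 = Gv₀ = (1·1 + (-5)·1 + (-5)·3; 7·1 + (-5)·1 + 1·3; 5·1 + 5·1 + 3·3) = (-19, 5, 19)
w2 = Gw1 = (1·(-19) + (-5)·5 + (-5)·19; 7·(-19) + (-5)·5 + 1·19; 5·(-19) + 5·5 + 3·19) = (-139, -139, -13)
w3 = Gw2 = (621, -291, -1429)
The requested component of w3 is -1429.

-1429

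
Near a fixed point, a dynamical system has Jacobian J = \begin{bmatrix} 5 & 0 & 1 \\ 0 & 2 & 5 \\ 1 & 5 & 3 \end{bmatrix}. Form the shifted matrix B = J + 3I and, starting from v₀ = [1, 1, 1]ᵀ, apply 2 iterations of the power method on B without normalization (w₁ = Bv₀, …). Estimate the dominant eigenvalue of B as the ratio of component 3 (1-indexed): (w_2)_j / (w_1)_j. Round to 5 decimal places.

10.91667

B = J + 3I has rows (8, 0, 1); (0, 5, 5); (1, 5, 6)
w1 = Bv₀ = (8·1 + 0·1 + 1·1; 0·1 + 5·1 + 5·1; 1·1 + 5·1 + 6·1) = (9, 10, 12)
w2 = Bw1 = (8·9 + 0·10 + 1·12; 0·9 + 5·10 + 5·12; 1·9 + 5·10 + 6·12) = (84, 110, 131)
Ratio: 131/12 = 10.91667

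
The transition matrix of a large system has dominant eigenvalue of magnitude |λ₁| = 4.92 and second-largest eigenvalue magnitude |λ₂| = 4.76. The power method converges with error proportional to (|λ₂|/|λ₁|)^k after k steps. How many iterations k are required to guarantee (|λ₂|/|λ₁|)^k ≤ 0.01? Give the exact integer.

|λ₂/λ₁| = 4.76/4.92 = 0.96748
Need k ≥ ln(0.01) / ln(0.96748) = -4.6052 / -0.0331 ≈ 139.294
Smallest integer k satisfying the bound: 140

140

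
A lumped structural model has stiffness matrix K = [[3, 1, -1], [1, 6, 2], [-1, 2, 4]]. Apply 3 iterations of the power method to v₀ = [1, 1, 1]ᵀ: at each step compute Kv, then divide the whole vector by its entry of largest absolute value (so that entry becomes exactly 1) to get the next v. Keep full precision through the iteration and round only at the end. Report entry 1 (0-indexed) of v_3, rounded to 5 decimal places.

Kv0 = (3.000000, 9.000000, 5.000000); divide by 9.000000 → v1 = (0.333333, 1.000000, 0.555556)
Kv1 = (1.444444, 7.444444, 3.888889); divide by 7.444444 → v2 = (0.194030, 1.000000, 0.522388)
Kv2 = (1.059701, 7.238806, 3.895522); divide by 7.238806 → v3 = (0.146392, 1.000000, 0.538144)
Requested entry of v3: 485/485 = 1.00000

1.00000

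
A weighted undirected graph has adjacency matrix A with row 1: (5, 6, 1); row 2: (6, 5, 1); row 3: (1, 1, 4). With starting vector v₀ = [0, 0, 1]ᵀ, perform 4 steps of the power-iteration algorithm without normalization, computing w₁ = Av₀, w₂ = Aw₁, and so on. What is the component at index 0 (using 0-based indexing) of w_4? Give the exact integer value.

2115

w1 = Av₀ = (1, 1, 4)
w2 = Aw1 = (15, 15, 18)
w3 = Aw2 = (183, 183, 102)
w4 = Aw3 = (2115, 2115, 774)
The requested component of w4 is 2115.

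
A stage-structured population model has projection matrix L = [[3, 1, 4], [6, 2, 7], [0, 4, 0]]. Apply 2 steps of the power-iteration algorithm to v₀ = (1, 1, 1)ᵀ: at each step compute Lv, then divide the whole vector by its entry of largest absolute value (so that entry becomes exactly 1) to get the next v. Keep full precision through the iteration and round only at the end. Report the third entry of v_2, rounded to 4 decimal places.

Lv0 = (8.00000, 15.00000, 4.00000); divide by 15.00000 → v1 = (0.53333, 1.00000, 0.26667)
Lv1 = (3.66667, 7.06667, 4.00000); divide by 7.06667 → v2 = (0.51887, 1.00000, 0.56604)
Requested entry of v2: 60/106 = 0.5660

0.5660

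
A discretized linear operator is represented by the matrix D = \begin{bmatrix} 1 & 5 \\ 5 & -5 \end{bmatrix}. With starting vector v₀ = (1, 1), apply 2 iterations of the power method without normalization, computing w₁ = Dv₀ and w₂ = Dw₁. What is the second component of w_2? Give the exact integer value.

w1 = Dv₀ = (1·1 + 5·1; 5·1 + (-5)·1) = (6, 0)
w2 = Dw1 = (1·6 + 5·0; 5·6 + (-5)·0) = (6, 30)
The requested component of w2 is 30.

30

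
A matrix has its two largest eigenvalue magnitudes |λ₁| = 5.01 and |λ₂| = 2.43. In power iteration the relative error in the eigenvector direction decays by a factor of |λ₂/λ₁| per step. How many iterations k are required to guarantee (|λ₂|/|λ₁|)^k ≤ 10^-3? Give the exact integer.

|λ₂/λ₁| = 2.43/5.01 = 0.48503
Need k ≥ ln(10^-3) / ln(0.48503) = -6.9078 / -0.7235 ≈ 9.547
Smallest integer k satisfying the bound: 10

10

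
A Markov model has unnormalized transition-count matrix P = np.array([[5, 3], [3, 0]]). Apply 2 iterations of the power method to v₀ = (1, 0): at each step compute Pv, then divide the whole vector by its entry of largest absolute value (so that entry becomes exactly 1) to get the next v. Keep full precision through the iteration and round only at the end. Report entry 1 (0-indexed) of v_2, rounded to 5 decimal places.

0.44118

Pv0 = (5.000000, 3.000000); divide by 5.000000 → v1 = (1.000000, 0.600000)
Pv1 = (6.800000, 3.000000); divide by 6.800000 → v2 = (1.000000, 0.441176)
Requested entry of v2: 15/34 = 0.44118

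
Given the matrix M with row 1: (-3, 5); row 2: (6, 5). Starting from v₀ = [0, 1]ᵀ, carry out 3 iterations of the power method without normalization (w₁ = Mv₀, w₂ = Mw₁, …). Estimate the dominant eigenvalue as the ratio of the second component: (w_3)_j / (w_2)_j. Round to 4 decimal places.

w1 = Mv₀ = ((-3)·0 + 5·1; 6·0 + 5·1) = (5, 5)
w2 = Mw1 = ((-3)·5 + 5·5; 6·5 + 5·5) = (10, 55)
w3 = Mw2 = (245, 335)
Ratio at component: 335 / 55 = 6.0909

λ ≈ 6.0909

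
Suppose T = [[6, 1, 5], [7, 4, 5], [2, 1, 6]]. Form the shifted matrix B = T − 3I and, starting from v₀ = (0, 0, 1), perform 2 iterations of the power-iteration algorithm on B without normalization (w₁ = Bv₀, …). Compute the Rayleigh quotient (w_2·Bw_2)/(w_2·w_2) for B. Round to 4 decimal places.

μ ≈ 7.7969

B = T − 3I has rows (3, 1, 5); (7, 1, 5); (2, 1, 3)
w1 = Bv₀ = (3·0 + 1·0 + 5·1; 7·0 + 1·0 + 5·1; 2·0 + 1·0 + 3·1) = (5, 5, 3)
w2 = Bw1 = (3·5 + 1·5 + 5·3; 7·5 + 1·5 + 5·3; 2·5 + 1·5 + 3·3) = (35, 55, 24)
Bw2 = (280, 420, 197)
w2·Bw2 = 37628; w2·w2 = 4826; μ ≈ 37628/4826 = 7.7969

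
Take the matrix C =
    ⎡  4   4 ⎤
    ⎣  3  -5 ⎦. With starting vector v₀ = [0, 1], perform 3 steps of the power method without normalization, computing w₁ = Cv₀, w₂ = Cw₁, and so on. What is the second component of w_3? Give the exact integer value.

w1 = Cv₀ = (4, -5)
w2 = Cw1 = (-4, 37)
w3 = Cw2 = (132, -197)
The requested component of w3 is -197.

-197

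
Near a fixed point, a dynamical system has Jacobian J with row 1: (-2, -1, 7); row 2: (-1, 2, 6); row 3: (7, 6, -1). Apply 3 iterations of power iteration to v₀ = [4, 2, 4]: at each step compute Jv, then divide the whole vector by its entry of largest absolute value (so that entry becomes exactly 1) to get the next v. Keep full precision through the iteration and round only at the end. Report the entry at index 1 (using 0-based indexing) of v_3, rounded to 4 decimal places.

Jv0 = (18.00000, 24.00000, 36.00000); divide by 36.00000 → v1 = (0.50000, 0.66667, 1.00000)
Jv1 = (5.33333, 6.83333, 6.50000); divide by 6.83333 → v2 = (0.78049, 1.00000, 0.95122)
Jv2 = (4.09756, 6.92683, 10.51220); divide by 10.51220 → v3 = (0.38979, 0.65893, 1.00000)
Requested entry of v3: 1704/2586 = 0.6589

0.6589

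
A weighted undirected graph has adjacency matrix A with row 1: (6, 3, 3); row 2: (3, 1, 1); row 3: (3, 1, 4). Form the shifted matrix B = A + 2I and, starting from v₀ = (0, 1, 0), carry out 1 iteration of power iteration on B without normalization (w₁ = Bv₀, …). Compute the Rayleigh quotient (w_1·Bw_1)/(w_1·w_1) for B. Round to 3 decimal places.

B = A + 2I has rows (8, 3, 3); (3, 3, 1); (3, 1, 6)
w1 = Bv₀ = (3, 3, 1)
Bw1 = (36, 19, 18)
w1·Bw1 = 183; w1·w1 = 19; μ ≈ 183/19 = 9.632

9.632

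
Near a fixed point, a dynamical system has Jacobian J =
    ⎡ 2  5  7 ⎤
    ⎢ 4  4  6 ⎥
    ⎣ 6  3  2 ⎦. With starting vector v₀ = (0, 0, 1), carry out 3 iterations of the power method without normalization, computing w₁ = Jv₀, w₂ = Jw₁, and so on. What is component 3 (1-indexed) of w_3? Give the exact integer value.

668

w1 = Jv₀ = (2·0 + 5·0 + 7·1; 4·0 + 4·0 + 6·1; 6·0 + 3·0 + 2·1) = (7, 6, 2)
w2 = Jw1 = (2·7 + 5·6 + 7·2; 4·7 + 4·6 + 6·2; 6·7 + 3·6 + 2·2) = (58, 64, 64)
w3 = Jw2 = (884, 872, 668)
The requested component of w3 is 668.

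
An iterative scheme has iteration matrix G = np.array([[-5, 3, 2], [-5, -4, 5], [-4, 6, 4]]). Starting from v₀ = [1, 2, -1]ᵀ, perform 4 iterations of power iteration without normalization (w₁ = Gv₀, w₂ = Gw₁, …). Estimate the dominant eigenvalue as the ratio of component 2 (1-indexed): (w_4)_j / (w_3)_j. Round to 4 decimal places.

w1 = Gv₀ = (-1, -18, 4)
w2 = Gw1 = (-41, 97, -88)
w3 = Gw2 = (320, -623, 394)
w4 = Gw3 = (-2681, 2862, -3442)
Ratio at component: 2862 / -623 = -4.5939

-4.5939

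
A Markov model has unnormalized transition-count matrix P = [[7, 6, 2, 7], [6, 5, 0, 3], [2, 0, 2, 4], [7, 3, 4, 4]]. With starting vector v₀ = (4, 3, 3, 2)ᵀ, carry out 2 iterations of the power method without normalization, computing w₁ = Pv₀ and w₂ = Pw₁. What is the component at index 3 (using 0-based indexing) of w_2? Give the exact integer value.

913

w1 = Pv₀ = (66, 45, 22, 57)
w2 = Pw1 = (1175, 792, 404, 913)
The requested component of w2 is 913.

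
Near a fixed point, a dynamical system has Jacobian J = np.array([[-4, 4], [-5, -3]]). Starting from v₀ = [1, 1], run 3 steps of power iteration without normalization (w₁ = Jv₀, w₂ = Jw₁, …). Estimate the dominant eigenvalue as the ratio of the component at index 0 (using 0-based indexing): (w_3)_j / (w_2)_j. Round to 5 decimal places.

-7.00000

w1 = Jv₀ = ((-4)·1 + 4·1; (-5)·1 + (-3)·1) = (0, -8)
w2 = Jw1 = ((-4)·0 + 4·(-8); (-5)·0 + (-3)·(-8)) = (-32, 24)
w3 = Jw2 = (224, 88)
Ratio at component: 224 / -32 = -7.00000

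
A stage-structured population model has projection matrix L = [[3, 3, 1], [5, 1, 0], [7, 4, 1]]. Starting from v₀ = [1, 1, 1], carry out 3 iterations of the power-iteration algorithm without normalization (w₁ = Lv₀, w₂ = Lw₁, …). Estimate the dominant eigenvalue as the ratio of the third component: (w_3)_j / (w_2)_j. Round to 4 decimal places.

λ ≈ 7.1294

w1 = Lv₀ = (3·1 + 3·1 + 1·1; 5·1 + 1·1 + 0·1; 7·1 + 4·1 + 1·1) = (7, 6, 12)
w2 = Lw1 = (3·7 + 3·6 + 1·12; 5·7 + 1·6 + 0·12; 7·7 + 4·6 + 1·12) = (51, 41, 85)
w3 = Lw2 = (361, 296, 606)
Ratio at component: 606 / 85 = 7.1294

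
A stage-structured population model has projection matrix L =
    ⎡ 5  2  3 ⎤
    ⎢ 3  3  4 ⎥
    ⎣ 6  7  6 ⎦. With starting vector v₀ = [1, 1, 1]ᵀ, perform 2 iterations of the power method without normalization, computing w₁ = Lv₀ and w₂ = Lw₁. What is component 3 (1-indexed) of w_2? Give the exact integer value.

w1 = Lv₀ = (5·1 + 2·1 + 3·1; 3·1 + 3·1 + 4·1; 6·1 + 7·1 + 6·1) = (10, 10, 19)
w2 = Lw1 = (5·10 + 2·10 + 3·19; 3·10 + 3·10 + 4·19; 6·10 + 7·10 + 6·19) = (127, 136, 244)
The requested component of w2 is 244.

244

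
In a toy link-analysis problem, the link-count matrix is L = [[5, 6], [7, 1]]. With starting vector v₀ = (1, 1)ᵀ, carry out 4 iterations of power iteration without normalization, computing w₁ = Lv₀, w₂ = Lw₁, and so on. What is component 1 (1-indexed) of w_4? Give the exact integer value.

w1 = Lv₀ = (5·1 + 6·1; 7·1 + 1·1) = (11, 8)
w2 = Lw1 = (5·11 + 6·8; 7·11 + 1·8) = (103, 85)
w3 = Lw2 = (1025, 806)
w4 = Lw3 = (9961, 7981)
The requested component of w4 is 9961.

9961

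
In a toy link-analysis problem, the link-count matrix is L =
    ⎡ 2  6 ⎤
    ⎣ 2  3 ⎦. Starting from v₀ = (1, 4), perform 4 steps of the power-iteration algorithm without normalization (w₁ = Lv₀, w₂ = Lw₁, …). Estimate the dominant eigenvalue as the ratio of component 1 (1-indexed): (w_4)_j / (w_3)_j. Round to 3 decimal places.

w1 = Lv₀ = (2·1 + 6·4; 2·1 + 3·4) = (26, 14)
w2 = Lw1 = (2·26 + 6·14; 2·26 + 3·14) = (136, 94)
w3 = Lw2 = (836, 554)
w4 = Lw3 = (4996, 3334)
Ratio at component: 4996 / 836 = 5.976

λ ≈ 5.976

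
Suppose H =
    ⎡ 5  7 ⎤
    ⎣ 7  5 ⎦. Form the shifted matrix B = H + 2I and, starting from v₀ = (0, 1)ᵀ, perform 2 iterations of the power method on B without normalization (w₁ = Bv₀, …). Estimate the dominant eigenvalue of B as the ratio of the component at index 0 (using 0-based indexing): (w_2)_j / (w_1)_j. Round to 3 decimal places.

B = H + 2I has rows (7, 7); (7, 7)
w1 = Bv₀ = (7·0 + 7·1; 7·0 + 7·1) = (7, 7)
w2 = Bw1 = (7·7 + 7·7; 7·7 + 7·7) = (98, 98)
Ratio: 98/7 = 14.000

14.000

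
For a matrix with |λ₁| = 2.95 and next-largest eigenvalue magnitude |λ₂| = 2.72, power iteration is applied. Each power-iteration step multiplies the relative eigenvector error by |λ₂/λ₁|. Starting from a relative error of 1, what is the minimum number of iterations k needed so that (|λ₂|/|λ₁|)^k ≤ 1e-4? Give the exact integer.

|λ₂/λ₁| = 2.72/2.95 = 0.92203
Need k ≥ ln(1e-4) / ln(0.92203) = -9.2103 / -0.0812 ≈ 113.465
Smallest integer k satisfying the bound: 114

114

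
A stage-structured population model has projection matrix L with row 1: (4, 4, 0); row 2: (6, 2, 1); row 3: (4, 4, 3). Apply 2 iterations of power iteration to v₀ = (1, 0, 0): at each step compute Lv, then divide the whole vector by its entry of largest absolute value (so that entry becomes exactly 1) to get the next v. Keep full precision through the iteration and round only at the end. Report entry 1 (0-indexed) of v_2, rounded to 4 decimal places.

0.7692

Lv0 = (4.00000, 6.00000, 4.00000); divide by 6.00000 → v1 = (0.66667, 1.00000, 0.66667)
Lv1 = (6.66667, 6.66667, 8.66667); divide by 8.66667 → v2 = (0.76923, 0.76923, 1.00000)
Requested entry of v2: 40/52 = 0.7692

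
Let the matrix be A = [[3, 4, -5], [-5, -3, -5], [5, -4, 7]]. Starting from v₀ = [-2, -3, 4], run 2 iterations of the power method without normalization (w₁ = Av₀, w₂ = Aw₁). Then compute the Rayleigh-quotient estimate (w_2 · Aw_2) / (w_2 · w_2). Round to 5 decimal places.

w1 = Av₀ = (3·(-2) + 4·(-3) + (-5)·4; (-5)·(-2) + (-3)·(-3) + (-5)·4; 5·(-2) + (-4)·(-3) + 7·4) = (-38, -1, 30)
w2 = Aw1 = (3·(-38) + 4·(-1) + (-5)·30; (-5)·(-38) + (-3)·(-1) + (-5)·30; 5·(-38) + (-4)·(-1) + 7·30) = (-268, 43, 24)
Aw2 = (-752, 1091, -1344)
w2·Aw2 = (-268)·(-752) + 43·1091 + 24·(-1344) = 216193; w2·w2 = (-268)·(-268) + 43·43 + 24·24 = 74249
λ ≈ 216193/74249 = 2.91173

2.91173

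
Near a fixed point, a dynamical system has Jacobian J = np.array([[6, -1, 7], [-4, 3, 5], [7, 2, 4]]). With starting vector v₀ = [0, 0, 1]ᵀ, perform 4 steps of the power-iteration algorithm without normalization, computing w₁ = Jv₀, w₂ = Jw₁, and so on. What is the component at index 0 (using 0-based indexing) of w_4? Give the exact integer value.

w1 = Jv₀ = (6·0 + (-1)·0 + 7·1; (-4)·0 + 3·0 + 5·1; 7·0 + 2·0 + 4·1) = (7, 5, 4)
w2 = Jw1 = (6·7 + (-1)·5 + 7·4; (-4)·7 + 3·5 + 5·4; 7·7 + 2·5 + 4·4) = (65, 7, 75)
w3 = Jw2 = (908, 136, 769)
w4 = Jw3 = (10695, 621, 9704)
The requested component of w4 is 10695.

10695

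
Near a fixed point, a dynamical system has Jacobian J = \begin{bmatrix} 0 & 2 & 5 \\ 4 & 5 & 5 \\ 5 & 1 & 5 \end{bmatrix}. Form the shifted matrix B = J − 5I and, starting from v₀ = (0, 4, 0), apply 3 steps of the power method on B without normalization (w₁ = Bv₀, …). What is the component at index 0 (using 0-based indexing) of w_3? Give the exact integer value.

B = J − 5I has rows (-5, 2, 5); (4, 0, 5); (5, 1, 0)
w1 = Bv₀ = (8, 0, 4)
w2 = Bw1 = (-20, 52, 40)
w3 = Bw2 = (404, 120, -48)
Requested component of w3: 404

404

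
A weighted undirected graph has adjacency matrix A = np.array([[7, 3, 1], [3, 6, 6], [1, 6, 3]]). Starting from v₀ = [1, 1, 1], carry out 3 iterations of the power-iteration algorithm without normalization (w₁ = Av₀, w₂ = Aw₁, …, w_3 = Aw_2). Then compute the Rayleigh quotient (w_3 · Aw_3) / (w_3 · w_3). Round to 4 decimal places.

12.3645

w1 = Av₀ = (11, 15, 10)
w2 = Aw1 = (132, 183, 131)
w3 = Aw2 = (1604, 2280, 1623)
Aw3 = (19691, 28230, 20153)
w3·Aw3 = 1604·19691 + 2280·28230 + 1623·20153 = 128657083; w3·w3 = 1604·1604 + 2280·2280 + 1623·1623 = 10405345
λ ≈ 128657083/10405345 = 12.3645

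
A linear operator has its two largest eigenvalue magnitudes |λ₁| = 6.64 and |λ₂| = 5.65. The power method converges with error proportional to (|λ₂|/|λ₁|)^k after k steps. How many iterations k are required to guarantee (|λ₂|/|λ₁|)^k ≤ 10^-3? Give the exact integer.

|λ₂/λ₁| = 5.65/6.64 = 0.85090
Need k ≥ ln(10^-3) / ln(0.85090) = -6.9078 / -0.1615 ≈ 42.784
Smallest integer k satisfying the bound: 43

43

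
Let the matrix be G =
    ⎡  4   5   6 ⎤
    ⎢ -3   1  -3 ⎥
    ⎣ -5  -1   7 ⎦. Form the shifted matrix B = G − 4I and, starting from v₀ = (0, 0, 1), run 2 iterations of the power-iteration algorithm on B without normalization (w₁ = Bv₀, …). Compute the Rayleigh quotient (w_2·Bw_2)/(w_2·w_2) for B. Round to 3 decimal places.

B = G − 4I has rows (0, 5, 6); (-3, -3, -3); (-5, -1, 3)
w1 = Bv₀ = (0·0 + 5·0 + 6·1; (-3)·0 + (-3)·0 + (-3)·1; (-5)·0 + (-1)·0 + 3·1) = (6, -3, 3)
w2 = Bw1 = (0·6 + 5·(-3) + 6·3; (-3)·6 + (-3)·(-3) + (-3)·3; (-5)·6 + (-1)·(-3) + 3·3) = (3, -18, -18)
Bw2 = (-198, 99, -51)
w2·Bw2 = -1458; w2·w2 = 657; μ ≈ -1458/657 = -2.219

-2.219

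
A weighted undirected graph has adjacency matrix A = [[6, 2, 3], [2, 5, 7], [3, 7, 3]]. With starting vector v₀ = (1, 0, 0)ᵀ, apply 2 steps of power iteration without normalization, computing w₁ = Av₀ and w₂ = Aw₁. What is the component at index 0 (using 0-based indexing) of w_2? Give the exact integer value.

w1 = Av₀ = (6, 2, 3)
w2 = Aw1 = (49, 43, 41)
The requested component of w2 is 49.

49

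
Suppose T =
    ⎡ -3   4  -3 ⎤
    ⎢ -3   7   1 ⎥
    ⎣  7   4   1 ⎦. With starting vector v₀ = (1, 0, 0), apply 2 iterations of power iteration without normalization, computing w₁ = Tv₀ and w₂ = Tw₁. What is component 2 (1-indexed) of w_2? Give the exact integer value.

w1 = Tv₀ = ((-3)·1 + 4·0 + (-3)·0; (-3)·1 + 7·0 + 1·0; 7·1 + 4·0 + 1·0) = (-3, -3, 7)
w2 = Tw1 = ((-3)·(-3) + 4·(-3) + (-3)·7; (-3)·(-3) + 7·(-3) + 1·7; 7·(-3) + 4·(-3) + 1·7) = (-24, -5, -26)
The requested component of w2 is -5.

-5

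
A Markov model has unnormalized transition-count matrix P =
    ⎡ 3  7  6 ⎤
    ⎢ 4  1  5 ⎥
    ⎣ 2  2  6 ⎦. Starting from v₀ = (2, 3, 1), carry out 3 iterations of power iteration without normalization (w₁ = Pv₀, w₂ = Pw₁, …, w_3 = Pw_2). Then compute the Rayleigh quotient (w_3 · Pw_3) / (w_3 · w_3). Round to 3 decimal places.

w1 = Pv₀ = (33, 16, 16)
w2 = Pw1 = (307, 228, 194)
w3 = Pw2 = (3681, 2426, 2234)
Pw3 = (41429, 28320, 25618)
w3·Pw3 = 3681·41429 + 2426·28320 + 2234·25618 = 278435081; w3·w3 = 3681·3681 + 2426·2426 + 2234·2234 = 24425993
λ ≈ 278435081/24425993 = 11.399

λ ≈ 11.399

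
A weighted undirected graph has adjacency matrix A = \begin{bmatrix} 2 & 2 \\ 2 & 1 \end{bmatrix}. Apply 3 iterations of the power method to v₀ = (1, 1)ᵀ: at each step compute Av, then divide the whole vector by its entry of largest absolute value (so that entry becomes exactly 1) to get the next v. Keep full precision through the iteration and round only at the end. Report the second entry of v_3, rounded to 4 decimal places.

Av0 = (4.00000, 3.00000); divide by 4.00000 → v1 = (1.00000, 0.75000)
Av1 = (3.50000, 2.75000); divide by 3.50000 → v2 = (1.00000, 0.78571)
Av2 = (3.57143, 2.78571); divide by 3.57143 → v3 = (1.00000, 0.78000)
Requested entry of v3: 39/50 = 0.7800

0.7800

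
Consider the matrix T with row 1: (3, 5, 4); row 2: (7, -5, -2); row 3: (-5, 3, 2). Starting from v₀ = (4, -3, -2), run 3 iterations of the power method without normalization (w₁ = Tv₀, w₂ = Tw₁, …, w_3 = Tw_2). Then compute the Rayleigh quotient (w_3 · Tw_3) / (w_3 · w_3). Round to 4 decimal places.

w1 = Tv₀ = (3·4 + 5·(-3) + 4·(-2); 7·4 + (-5)·(-3) + (-2)·(-2); (-5)·4 + 3·(-3) + 2·(-2)) = (-11, 47, -33)
w2 = Tw1 = (3·(-11) + 5·47 + 4·(-33); 7·(-11) + (-5)·47 + (-2)·(-33); (-5)·(-11) + 3·47 + 2·(-33)) = (70, -246, 130)
w3 = Tw2 = (-500, 1460, -828)
Tw3 = (2488, -9144, 5224)
w3·Tw3 = (-500)·2488 + 1460·(-9144) + (-828)·5224 = -18919712; w3·w3 = (-500)·(-500) + 1460·1460 + (-828)·(-828) = 3067184
λ ≈ -18919712/3067184 = -6.1684

-6.1684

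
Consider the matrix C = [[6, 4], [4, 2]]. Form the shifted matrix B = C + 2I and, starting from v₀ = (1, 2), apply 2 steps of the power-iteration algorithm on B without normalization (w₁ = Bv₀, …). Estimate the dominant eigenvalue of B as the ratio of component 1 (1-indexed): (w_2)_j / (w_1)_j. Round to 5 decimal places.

B = C + 2I has rows (8, 4); (4, 4)
w1 = Bv₀ = (8·1 + 4·2; 4·1 + 4·2) = (16, 12)
w2 = Bw1 = (8·16 + 4·12; 4·16 + 4·12) = (176, 112)
Ratio: 176/16 = 11.00000

μ ≈ 11.00000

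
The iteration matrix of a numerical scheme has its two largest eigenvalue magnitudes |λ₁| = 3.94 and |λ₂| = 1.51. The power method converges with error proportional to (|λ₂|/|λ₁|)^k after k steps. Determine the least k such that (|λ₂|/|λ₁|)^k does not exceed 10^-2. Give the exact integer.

5

|λ₂/λ₁| = 1.51/3.94 = 0.38325
Need k ≥ ln(10^-2) / ln(0.38325) = -4.6052 / -0.9591 ≈ 4.802
Smallest integer k satisfying the bound: 5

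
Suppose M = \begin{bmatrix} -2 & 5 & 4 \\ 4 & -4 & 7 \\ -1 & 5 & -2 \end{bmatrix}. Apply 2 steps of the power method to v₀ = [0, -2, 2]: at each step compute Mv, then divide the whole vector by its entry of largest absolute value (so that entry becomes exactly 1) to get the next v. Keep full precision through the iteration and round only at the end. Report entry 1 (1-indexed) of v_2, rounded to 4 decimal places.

-0.2990

Mv0 = (-2.00000, 22.00000, -14.00000); divide by 22.00000 → v1 = (-0.09091, 1.00000, -0.63636)
Mv1 = (2.63636, -8.81818, 6.36364); divide by -8.81818 → v2 = (-0.29897, 1.00000, -0.72165)
Requested entry of v2: 58/-194 = -0.2990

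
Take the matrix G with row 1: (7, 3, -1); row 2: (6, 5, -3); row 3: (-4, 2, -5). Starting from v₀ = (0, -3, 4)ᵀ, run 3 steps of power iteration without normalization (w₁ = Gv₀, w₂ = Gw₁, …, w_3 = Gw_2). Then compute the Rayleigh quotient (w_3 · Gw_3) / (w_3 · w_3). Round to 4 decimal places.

9.4170

w1 = Gv₀ = (7·0 + 3·(-3) + (-1)·4; 6·0 + 5·(-3) + (-3)·4; (-4)·0 + 2·(-3) + (-5)·4) = (-13, -27, -26)
w2 = Gw1 = (7·(-13) + 3·(-27) + (-1)·(-26); 6·(-13) + 5·(-27) + (-3)·(-26); (-4)·(-13) + 2·(-27) + (-5)·(-26)) = (-146, -135, 128)
w3 = Gw2 = (-1555, -1935, -326)
Gw3 = (-16364, -18027, 3980)
w3·Gw3 = (-1555)·(-16364) + (-1935)·(-18027) + (-326)·3980 = 59030785; w3·w3 = (-1555)·(-1555) + (-1935)·(-1935) + (-326)·(-326) = 6268526
λ ≈ 59030785/6268526 = 9.4170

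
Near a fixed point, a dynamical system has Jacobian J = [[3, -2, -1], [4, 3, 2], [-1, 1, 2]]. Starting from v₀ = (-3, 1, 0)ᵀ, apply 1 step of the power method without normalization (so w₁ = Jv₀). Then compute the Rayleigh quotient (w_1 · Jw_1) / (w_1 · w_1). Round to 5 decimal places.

w1 = Jv₀ = (-11, -9, 4)
Jw1 = (-19, -63, 10)
w1·Jw1 = (-11)·(-19) + (-9)·(-63) + 4·10 = 816; w1·w1 = (-11)·(-11) + (-9)·(-9) + 4·4 = 218
λ ≈ 816/218 = 3.74312

3.74312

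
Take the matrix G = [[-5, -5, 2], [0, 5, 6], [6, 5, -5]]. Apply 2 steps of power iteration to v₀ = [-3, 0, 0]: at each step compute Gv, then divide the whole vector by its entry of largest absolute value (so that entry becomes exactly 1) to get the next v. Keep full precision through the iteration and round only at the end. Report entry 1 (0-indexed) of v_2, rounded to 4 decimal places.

Gv0 = (15.00000, 0.00000, -18.00000); divide by -18.00000 → v1 = (-0.83333, 0.00000, 1.00000)
Gv1 = (6.16667, 6.00000, -10.00000); divide by -10.00000 → v2 = (-0.61667, -0.60000, 1.00000)
Requested entry of v2: -108/180 = -0.6000

-0.6000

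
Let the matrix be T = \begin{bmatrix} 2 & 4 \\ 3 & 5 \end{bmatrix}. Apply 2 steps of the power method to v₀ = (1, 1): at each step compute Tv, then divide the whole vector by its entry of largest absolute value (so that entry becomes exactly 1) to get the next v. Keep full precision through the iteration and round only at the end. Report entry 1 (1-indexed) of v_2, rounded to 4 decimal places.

0.7586

Tv0 = (6.00000, 8.00000); divide by 8.00000 → v1 = (0.75000, 1.00000)
Tv1 = (5.50000, 7.25000); divide by 7.25000 → v2 = (0.75862, 1.00000)
Requested entry of v2: 44/58 = 0.7586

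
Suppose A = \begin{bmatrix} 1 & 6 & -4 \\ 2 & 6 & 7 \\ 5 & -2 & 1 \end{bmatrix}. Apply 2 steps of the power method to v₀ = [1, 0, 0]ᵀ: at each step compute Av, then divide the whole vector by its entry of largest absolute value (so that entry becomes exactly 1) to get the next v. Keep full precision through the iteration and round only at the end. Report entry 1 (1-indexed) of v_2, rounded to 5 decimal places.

Av0 = (1.000000, 2.000000, 5.000000); divide by 5.000000 → v1 = (0.200000, 0.400000, 1.000000)
Av1 = (-1.400000, 9.800000, 1.200000); divide by 9.800000 → v2 = (-0.142857, 1.000000, 0.122449)
Requested entry of v2: -7/49 = -0.14286

-0.14286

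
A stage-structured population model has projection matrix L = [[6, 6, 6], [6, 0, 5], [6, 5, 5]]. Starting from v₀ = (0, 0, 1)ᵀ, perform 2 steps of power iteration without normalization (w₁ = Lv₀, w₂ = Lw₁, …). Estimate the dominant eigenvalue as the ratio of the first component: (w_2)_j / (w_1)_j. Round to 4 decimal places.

λ ≈ 16.0000

w1 = Lv₀ = (6, 5, 5)
w2 = Lw1 = (96, 61, 86)
Ratio at component: 96 / 6 = 16.0000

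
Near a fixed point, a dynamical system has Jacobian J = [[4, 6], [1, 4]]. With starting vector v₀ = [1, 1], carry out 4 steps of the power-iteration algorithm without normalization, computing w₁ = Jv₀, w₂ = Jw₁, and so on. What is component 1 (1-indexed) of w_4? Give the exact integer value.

w1 = Jv₀ = (4·1 + 6·1; 1·1 + 4·1) = (10, 5)
w2 = Jw1 = (4·10 + 6·5; 1·10 + 4·5) = (70, 30)
w3 = Jw2 = (460, 190)
w4 = Jw3 = (2980, 1220)
The requested component of w4 is 2980.

2980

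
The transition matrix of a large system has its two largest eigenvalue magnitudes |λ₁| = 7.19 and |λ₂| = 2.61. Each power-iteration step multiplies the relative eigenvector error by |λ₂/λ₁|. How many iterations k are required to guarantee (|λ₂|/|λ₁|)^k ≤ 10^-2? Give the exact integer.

5

|λ₂/λ₁| = 2.61/7.19 = 0.36300
Need k ≥ ln(10^-2) / ln(0.36300) = -4.6052 / -1.0133 ≈ 4.545
Smallest integer k satisfying the bound: 5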